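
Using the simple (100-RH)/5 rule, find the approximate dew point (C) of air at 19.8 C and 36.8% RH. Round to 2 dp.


Td = 19.8 - (100-36.8)/5 = 7.16 C

7.16 C


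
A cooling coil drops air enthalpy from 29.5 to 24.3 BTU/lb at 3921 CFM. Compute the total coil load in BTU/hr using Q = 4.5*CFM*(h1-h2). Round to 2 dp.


Q = 4.5 * 3921 * (29.5 - 24.3) = 91751.40 BTU/hr

91751.40 BTU/hr


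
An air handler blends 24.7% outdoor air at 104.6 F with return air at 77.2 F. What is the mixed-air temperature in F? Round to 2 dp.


T_mix = 77.2 + (24.7/100)*(104.6-77.2) = 83.97 F

83.97 F


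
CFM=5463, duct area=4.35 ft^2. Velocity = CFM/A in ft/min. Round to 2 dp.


V = 5463 / 4.35 = 1255.86 ft/min

1255.86 ft/min


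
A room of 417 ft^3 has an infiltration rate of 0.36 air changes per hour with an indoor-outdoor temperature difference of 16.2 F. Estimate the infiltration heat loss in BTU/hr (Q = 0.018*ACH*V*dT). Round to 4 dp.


Q = 0.018 * 0.36 * 417 * 16.2 = 43.7750 BTU/hr

43.7750 BTU/hr


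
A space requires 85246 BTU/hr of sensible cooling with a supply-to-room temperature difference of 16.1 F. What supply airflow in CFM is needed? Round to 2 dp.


CFM = 85246 / (1.08 * 16.1) = 4902.58

4902.58 CFM


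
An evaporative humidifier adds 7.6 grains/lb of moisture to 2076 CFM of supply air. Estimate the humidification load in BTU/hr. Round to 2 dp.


Q = 0.68 * 2076 * 7.6 = 10728.77 BTU/hr

10728.77 BTU/hr


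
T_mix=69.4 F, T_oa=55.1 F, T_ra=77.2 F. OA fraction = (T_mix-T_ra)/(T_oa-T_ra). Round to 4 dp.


frac = (69.4 - 77.2) / (55.1 - 77.2) = 0.3529

0.3529


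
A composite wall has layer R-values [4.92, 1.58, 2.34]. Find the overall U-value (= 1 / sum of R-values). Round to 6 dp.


R_total = 4.92 + 1.58 + 2.34 = 8.84
U = 1/8.84 = 0.113122

0.113122


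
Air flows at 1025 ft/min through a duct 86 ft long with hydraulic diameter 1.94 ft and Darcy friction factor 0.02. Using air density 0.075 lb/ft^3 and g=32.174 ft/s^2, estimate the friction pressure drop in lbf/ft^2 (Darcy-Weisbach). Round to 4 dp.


v_fps = 1025/60 = 17.0833 ft/s
dp = 0.02*(86/1.94)*0.075*17.0833^2/(2*32.174) = 0.3016 lbf/ft^2

0.3016 lbf/ft^2


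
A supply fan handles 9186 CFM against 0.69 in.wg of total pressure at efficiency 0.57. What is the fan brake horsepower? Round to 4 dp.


BHP = 9186 * 0.69 / (6356 * 0.57) = 1.7495 hp

1.7495 hp


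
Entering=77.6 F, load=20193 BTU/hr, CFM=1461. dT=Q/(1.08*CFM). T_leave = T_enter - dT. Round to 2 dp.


dT = 20193/(1.08*1461) = 12.7976
T_leave = 77.6 - 12.7976 = 64.80 F

64.80 F


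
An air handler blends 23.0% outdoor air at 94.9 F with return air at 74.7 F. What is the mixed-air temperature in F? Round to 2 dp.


T_mix = 74.7 + (23.0/100)*(94.9-74.7) = 79.35 F

79.35 F


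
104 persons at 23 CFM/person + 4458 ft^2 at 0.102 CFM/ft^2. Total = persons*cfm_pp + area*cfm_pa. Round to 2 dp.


Total = 104*23 + 4458*0.102 = 2846.72 CFM

2846.72 CFM


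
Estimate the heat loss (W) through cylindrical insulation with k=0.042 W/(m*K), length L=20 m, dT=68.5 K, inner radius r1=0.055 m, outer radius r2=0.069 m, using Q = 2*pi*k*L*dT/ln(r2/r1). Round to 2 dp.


Q = 2*pi*0.042*20*68.5/ln(0.069/0.055) = 1594.25 W

1594.25 W


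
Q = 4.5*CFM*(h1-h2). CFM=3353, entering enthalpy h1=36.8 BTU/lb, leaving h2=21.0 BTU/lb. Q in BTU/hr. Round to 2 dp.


Q = 4.5 * 3353 * (36.8 - 21.0) = 238398.30 BTU/hr

238398.30 BTU/hr


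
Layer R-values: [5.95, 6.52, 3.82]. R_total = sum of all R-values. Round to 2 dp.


R_total = 5.95 + 6.52 + 3.82 = 16.29

16.29


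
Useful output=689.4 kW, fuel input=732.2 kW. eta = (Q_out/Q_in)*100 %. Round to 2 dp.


eta = (689.4/732.2)*100 = 94.15 %

94.15 %


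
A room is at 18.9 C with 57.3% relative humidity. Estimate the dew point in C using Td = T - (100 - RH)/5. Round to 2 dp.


Td = 18.9 - (100-57.3)/5 = 10.36 C

10.36 C


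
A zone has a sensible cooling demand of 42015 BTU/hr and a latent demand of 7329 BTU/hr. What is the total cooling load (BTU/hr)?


Qt = 42015 + 7329 = 49344 BTU/hr

49344 BTU/hr


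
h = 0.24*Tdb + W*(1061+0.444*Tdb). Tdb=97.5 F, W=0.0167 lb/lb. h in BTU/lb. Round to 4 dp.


h = 0.24*97.5 + 0.0167*(1061+0.444*97.5) = 41.8416 BTU/lb

41.8416 BTU/lb


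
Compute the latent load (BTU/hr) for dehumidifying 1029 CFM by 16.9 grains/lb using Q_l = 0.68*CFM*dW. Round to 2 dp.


Q = 0.68 * 1029 * 16.9 = 11825.27 BTU/hr

11825.27 BTU/hr


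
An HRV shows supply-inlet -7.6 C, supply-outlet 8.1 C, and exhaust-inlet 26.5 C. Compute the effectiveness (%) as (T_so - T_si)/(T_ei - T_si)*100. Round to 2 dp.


eff = (8.1-(-7.6))/(26.5-(-7.6))*100 = 46.04 %

46.04 %


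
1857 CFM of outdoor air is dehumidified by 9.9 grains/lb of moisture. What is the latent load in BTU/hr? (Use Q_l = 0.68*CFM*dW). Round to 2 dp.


Q = 0.68 * 1857 * 9.9 = 12501.32 BTU/hr

12501.32 BTU/hr


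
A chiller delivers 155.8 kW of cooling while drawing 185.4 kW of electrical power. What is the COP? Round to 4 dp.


COP = 155.8 / 185.4 = 0.8403

0.8403


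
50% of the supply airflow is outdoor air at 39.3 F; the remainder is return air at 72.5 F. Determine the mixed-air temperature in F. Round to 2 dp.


T_mix = 0.5*39.3 + 0.5*72.5 = 55.90 F

55.90 F


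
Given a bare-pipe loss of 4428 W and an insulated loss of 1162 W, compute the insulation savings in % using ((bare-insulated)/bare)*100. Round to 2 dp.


Savings = ((4428-1162)/4428)*100 = 73.76 %

73.76 %


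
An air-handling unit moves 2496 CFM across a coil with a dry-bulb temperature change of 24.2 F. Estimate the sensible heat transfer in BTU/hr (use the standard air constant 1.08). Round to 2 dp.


Q = 1.08 * 2496 * 24.2 = 65235.46 BTU/hr

65235.46 BTU/hr


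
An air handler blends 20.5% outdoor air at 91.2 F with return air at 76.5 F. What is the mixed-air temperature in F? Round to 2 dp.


T_mix = 76.5 + (20.5/100)*(91.2-76.5) = 79.51 F

79.51 F


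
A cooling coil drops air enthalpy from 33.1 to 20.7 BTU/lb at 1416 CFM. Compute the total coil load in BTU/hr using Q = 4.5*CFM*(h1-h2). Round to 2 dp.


Q = 4.5 * 1416 * (33.1 - 20.7) = 79012.80 BTU/hr

79012.80 BTU/hr


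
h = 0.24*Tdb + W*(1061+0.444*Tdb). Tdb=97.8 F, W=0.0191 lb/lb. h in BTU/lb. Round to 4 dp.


h = 0.24*97.8 + 0.0191*(1061+0.444*97.8) = 44.5665 BTU/lb

44.5665 BTU/lb


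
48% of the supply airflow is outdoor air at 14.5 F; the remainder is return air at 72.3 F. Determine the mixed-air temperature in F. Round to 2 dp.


T_mix = 0.48*14.5 + 0.52*72.3 = 44.56 F

44.56 F


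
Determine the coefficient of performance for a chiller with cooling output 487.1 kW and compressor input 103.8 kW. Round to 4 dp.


COP = 487.1 / 103.8 = 4.6927

4.6927


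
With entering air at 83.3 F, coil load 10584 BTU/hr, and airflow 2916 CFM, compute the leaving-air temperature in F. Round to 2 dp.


dT = 10584/(1.08*2916) = 3.3608
T_leave = 83.3 - 3.3608 = 79.94 F

79.94 F


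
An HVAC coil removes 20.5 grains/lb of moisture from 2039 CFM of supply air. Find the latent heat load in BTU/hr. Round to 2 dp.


Q = 0.68 * 2039 * 20.5 = 28423.66 BTU/hr

28423.66 BTU/hr


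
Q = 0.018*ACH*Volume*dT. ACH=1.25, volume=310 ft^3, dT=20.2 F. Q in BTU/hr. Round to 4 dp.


Q = 0.018 * 1.25 * 310 * 20.2 = 140.8950 BTU/hr

140.8950 BTU/hr


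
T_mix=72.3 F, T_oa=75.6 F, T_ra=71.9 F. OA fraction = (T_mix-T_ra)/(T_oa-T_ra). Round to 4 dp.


frac = (72.3 - 71.9) / (75.6 - 71.9) = 0.1081

0.1081


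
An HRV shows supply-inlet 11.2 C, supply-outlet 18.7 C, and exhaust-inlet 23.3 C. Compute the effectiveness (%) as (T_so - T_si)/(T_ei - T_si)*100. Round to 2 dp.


eff = (18.7-11.2)/(23.3-11.2)*100 = 61.98 %

61.98 %


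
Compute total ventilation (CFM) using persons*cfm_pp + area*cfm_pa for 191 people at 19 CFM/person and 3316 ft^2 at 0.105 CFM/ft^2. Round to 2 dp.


Total = 191*19 + 3316*0.105 = 3977.18 CFM

3977.18 CFM


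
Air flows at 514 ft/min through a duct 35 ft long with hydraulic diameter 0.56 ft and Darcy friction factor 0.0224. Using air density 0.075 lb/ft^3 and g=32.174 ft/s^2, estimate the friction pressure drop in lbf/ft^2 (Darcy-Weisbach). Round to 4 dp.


v_fps = 514/60 = 8.5667 ft/s
dp = 0.0224*(35/0.56)*0.075*8.5667^2/(2*32.174) = 0.1198 lbf/ft^2

0.1198 lbf/ft^2


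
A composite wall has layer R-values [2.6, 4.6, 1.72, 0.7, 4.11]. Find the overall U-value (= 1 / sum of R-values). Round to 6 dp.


R_total = 2.6 + 4.6 + 1.72 + 0.7 + 4.11 = 13.73
U = 1/13.73 = 0.072833

0.072833


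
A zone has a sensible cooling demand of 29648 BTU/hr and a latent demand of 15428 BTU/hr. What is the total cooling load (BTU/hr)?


Qt = 29648 + 15428 = 45076 BTU/hr

45076 BTU/hr


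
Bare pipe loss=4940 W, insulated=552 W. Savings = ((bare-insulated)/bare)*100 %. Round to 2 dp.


Savings = ((4940-552)/4940)*100 = 88.83 %

88.83 %


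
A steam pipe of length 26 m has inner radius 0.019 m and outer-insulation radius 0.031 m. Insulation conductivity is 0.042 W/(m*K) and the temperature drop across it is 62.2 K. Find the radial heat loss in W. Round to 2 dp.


Q = 2*pi*0.042*26*62.2/ln(0.031/0.019) = 871.76 W

871.76 W


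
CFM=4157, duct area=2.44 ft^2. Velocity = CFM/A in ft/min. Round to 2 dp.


V = 4157 / 2.44 = 1703.69 ft/min

1703.69 ft/min


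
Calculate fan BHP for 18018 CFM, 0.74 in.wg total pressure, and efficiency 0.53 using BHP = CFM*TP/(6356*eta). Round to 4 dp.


BHP = 18018 * 0.74 / (6356 * 0.53) = 3.9580 hp

3.9580 hp


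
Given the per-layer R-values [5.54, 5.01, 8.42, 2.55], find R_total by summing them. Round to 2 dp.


R_total = 5.54 + 5.01 + 8.42 + 2.55 = 21.52

21.52


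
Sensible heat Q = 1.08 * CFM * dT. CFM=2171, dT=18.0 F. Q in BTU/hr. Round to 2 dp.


Q = 1.08 * 2171 * 18.0 = 42204.24 BTU/hr

42204.24 BTU/hr


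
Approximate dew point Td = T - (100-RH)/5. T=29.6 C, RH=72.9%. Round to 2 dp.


Td = 29.6 - (100-72.9)/5 = 24.18 C

24.18 C


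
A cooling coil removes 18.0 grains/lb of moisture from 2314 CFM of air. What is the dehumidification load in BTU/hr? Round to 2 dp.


Q = 0.68 * 2314 * 18.0 = 28323.36 BTU/hr

28323.36 BTU/hr


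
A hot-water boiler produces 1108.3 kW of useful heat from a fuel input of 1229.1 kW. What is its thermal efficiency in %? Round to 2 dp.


eta = (1108.3/1229.1)*100 = 90.17 %

90.17 %


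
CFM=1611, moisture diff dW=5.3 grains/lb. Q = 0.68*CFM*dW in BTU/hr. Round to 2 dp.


Q = 0.68 * 1611 * 5.3 = 5806.04 BTU/hr

5806.04 BTU/hr


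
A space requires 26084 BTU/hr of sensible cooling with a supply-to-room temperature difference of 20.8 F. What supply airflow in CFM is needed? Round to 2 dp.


CFM = 26084 / (1.08 * 20.8) = 1161.15

1161.15 CFM


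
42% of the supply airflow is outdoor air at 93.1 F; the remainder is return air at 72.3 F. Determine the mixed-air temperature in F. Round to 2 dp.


T_mix = 0.42*93.1 + 0.58*72.3 = 81.04 F

81.04 F


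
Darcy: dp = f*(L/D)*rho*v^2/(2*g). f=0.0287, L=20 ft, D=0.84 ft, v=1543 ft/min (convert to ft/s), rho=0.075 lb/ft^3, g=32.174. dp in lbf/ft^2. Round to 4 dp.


v_fps = 1543/60 = 25.7167 ft/s
dp = 0.0287*(20/0.84)*0.075*25.7167^2/(2*32.174) = 0.5267 lbf/ft^2

0.5267 lbf/ft^2


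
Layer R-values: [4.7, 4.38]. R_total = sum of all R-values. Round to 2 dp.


R_total = 4.7 + 4.38 = 9.08

9.08


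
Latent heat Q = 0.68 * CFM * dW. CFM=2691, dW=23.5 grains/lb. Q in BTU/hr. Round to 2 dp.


Q = 0.68 * 2691 * 23.5 = 43002.18 BTU/hr

43002.18 BTU/hr


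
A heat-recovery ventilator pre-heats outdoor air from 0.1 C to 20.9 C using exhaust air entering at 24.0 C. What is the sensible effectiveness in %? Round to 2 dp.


eff = (20.9-0.1)/(24.0-0.1)*100 = 87.03 %

87.03 %


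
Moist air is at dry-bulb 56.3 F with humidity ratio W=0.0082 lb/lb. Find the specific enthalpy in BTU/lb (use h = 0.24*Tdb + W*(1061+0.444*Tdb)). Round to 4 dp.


h = 0.24*56.3 + 0.0082*(1061+0.444*56.3) = 22.4172 BTU/lb

22.4172 BTU/lb


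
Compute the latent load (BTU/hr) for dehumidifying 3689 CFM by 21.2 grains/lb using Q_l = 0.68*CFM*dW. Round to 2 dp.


Q = 0.68 * 3689 * 21.2 = 53180.62 BTU/hr

53180.62 BTU/hr


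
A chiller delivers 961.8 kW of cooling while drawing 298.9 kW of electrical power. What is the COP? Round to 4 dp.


COP = 961.8 / 298.9 = 3.2178

3.2178


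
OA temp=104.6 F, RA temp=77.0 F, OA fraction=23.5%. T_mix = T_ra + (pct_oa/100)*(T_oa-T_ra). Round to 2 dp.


T_mix = 77.0 + (23.5/100)*(104.6-77.0) = 83.49 F

83.49 F


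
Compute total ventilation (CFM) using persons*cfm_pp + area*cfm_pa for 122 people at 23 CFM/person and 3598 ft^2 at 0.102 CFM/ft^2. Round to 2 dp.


Total = 122*23 + 3598*0.102 = 3173.00 CFM

3173.00 CFM


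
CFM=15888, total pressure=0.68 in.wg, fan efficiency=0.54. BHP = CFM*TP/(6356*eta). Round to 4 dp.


BHP = 15888 * 0.68 / (6356 * 0.54) = 3.1478 hp

3.1478 hp


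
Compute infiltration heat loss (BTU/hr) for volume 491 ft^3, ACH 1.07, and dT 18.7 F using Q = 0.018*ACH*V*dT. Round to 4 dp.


Q = 0.018 * 1.07 * 491 * 18.7 = 176.8395 BTU/hr

176.8395 BTU/hr


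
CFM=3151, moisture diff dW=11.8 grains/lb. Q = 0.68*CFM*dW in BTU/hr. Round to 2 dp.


Q = 0.68 * 3151 * 11.8 = 25283.62 BTU/hr

25283.62 BTU/hr


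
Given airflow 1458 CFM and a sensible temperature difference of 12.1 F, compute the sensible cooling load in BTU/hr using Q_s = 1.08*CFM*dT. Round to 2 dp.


Q = 1.08 * 1458 * 12.1 = 19053.14 BTU/hr

19053.14 BTU/hr


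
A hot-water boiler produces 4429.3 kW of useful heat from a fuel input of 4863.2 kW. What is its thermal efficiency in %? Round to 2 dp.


eta = (4429.3/4863.2)*100 = 91.08 %

91.08 %


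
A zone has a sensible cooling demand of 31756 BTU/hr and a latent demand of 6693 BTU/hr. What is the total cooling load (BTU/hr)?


Qt = 31756 + 6693 = 38449 BTU/hr

38449 BTU/hr


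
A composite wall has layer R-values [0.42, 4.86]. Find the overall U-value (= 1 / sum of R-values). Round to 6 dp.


R_total = 0.42 + 4.86 = 5.28
U = 1/5.28 = 0.189394

0.189394


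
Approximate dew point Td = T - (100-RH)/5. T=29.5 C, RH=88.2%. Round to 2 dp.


Td = 29.5 - (100-88.2)/5 = 27.14 C

27.14 C


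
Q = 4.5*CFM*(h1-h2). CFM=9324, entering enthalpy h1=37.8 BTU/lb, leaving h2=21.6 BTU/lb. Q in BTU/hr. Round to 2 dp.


Q = 4.5 * 9324 * (37.8 - 21.6) = 679719.60 BTU/hr

679719.60 BTU/hr


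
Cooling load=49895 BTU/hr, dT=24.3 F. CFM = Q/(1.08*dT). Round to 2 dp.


CFM = 49895 / (1.08 * 24.3) = 1901.20

1901.20 CFM


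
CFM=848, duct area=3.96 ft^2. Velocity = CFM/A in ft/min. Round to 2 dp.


V = 848 / 3.96 = 214.14 ft/min

214.14 ft/min


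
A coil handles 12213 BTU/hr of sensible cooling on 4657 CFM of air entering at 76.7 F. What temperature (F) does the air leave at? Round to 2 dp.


dT = 12213/(1.08*4657) = 2.4282
T_leave = 76.7 - 2.4282 = 74.27 F

74.27 F


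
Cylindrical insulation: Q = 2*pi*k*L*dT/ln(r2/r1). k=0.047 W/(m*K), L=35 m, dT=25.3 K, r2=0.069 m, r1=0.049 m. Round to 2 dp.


Q = 2*pi*0.047*35*25.3/ln(0.069/0.049) = 763.97 W

763.97 W


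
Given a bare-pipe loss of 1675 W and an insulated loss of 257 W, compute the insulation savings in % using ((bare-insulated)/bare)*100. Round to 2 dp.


Savings = ((1675-257)/1675)*100 = 84.66 %

84.66 %


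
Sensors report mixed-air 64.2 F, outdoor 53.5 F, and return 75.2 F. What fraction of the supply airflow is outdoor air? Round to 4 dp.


frac = (64.2 - 75.2) / (53.5 - 75.2) = 0.5069

0.5069


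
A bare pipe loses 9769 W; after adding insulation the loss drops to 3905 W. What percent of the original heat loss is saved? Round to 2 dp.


Savings = ((9769-3905)/9769)*100 = 60.03 %

60.03 %


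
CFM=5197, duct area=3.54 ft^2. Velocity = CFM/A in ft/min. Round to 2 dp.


V = 5197 / 3.54 = 1468.08 ft/min

1468.08 ft/min


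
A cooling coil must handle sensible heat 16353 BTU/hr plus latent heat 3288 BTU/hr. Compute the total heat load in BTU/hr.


Qt = 16353 + 3288 = 19641 BTU/hr

19641 BTU/hr


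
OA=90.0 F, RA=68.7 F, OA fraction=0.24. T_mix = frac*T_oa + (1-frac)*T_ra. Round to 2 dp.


T_mix = 0.24*90.0 + 0.76*68.7 = 73.81 F

73.81 F


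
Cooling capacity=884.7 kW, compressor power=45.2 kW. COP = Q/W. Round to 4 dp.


COP = 884.7 / 45.2 = 19.5730

19.5730


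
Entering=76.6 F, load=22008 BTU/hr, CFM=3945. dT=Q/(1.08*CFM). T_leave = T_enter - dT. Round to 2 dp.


dT = 22008/(1.08*3945) = 5.1655
T_leave = 76.6 - 5.1655 = 71.43 F

71.43 F


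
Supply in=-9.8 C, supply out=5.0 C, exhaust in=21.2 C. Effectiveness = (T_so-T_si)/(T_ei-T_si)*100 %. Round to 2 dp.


eff = (5.0-(-9.8))/(21.2-(-9.8))*100 = 47.74 %

47.74 %


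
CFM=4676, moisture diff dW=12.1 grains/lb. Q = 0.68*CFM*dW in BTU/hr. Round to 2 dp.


Q = 0.68 * 4676 * 12.1 = 38474.13 BTU/hr

38474.13 BTU/hr


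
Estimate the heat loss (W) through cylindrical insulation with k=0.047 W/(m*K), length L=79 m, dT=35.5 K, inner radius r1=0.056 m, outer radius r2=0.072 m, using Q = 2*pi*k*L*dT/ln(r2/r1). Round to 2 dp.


Q = 2*pi*0.047*79*35.5/ln(0.072/0.056) = 3295.46 W

3295.46 W


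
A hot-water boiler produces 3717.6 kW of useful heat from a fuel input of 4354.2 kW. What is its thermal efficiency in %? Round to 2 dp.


eta = (3717.6/4354.2)*100 = 85.38 %

85.38 %


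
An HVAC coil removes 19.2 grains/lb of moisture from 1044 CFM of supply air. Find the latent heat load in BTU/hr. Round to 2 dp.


Q = 0.68 * 1044 * 19.2 = 13630.46 BTU/hr

13630.46 BTU/hr


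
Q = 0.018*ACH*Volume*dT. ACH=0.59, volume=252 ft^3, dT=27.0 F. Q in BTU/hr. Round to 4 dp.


Q = 0.018 * 0.59 * 252 * 27.0 = 72.2585 BTU/hr

72.2585 BTU/hr


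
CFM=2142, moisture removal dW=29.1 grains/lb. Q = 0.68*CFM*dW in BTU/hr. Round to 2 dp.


Q = 0.68 * 2142 * 29.1 = 42385.90 BTU/hr

42385.90 BTU/hr


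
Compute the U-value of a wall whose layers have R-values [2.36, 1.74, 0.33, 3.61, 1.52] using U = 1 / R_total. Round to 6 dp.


R_total = 2.36 + 1.74 + 0.33 + 3.61 + 1.52 = 9.56
U = 1/9.56 = 0.104603

0.104603


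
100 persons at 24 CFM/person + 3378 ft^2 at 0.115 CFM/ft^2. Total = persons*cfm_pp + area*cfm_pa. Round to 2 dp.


Total = 100*24 + 3378*0.115 = 2788.47 CFM

2788.47 CFM


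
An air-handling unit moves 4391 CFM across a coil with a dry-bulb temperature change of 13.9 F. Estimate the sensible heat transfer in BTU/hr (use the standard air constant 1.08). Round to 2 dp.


Q = 1.08 * 4391 * 13.9 = 65917.69 BTU/hr

65917.69 BTU/hr


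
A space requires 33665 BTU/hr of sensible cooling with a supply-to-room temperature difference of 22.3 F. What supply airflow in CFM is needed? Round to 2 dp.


CFM = 33665 / (1.08 * 22.3) = 1397.82

1397.82 CFM


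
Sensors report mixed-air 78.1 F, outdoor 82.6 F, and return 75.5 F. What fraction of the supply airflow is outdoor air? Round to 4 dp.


frac = (78.1 - 75.5) / (82.6 - 75.5) = 0.3662

0.3662


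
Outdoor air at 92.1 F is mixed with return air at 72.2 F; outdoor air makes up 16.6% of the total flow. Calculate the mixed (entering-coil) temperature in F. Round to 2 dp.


T_mix = 72.2 + (16.6/100)*(92.1-72.2) = 75.50 F

75.50 F


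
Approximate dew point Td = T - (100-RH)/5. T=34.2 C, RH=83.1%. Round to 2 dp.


Td = 34.2 - (100-83.1)/5 = 30.82 C

30.82 C


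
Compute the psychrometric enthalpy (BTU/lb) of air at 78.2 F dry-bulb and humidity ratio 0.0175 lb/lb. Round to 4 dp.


h = 0.24*78.2 + 0.0175*(1061+0.444*78.2) = 37.9431 BTU/lb

37.9431 BTU/lb


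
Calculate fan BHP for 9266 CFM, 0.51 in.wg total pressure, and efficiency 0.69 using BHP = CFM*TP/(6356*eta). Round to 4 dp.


BHP = 9266 * 0.51 / (6356 * 0.69) = 1.0775 hp

1.0775 hp


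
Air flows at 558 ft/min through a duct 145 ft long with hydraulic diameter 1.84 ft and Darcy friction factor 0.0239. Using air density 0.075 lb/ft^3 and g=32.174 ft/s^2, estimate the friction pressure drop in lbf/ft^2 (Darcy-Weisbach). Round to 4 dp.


v_fps = 558/60 = 9.3 ft/s
dp = 0.0239*(145/1.84)*0.075*9.3^2/(2*32.174) = 0.1899 lbf/ft^2

0.1899 lbf/ft^2


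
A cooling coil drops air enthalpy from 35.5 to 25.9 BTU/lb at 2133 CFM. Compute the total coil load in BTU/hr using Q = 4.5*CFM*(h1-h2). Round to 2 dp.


Q = 4.5 * 2133 * (35.5 - 25.9) = 92145.60 BTU/hr

92145.60 BTU/hr


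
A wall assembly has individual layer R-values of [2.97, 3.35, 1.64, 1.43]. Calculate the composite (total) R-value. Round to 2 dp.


R_total = 2.97 + 3.35 + 1.64 + 1.43 = 9.39

9.39


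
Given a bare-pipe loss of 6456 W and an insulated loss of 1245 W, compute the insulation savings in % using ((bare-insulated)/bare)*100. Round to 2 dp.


Savings = ((6456-1245)/6456)*100 = 80.72 %

80.72 %


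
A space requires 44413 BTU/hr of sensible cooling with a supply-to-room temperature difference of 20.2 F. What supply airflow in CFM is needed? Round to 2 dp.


CFM = 44413 / (1.08 * 20.2) = 2035.80

2035.80 CFM


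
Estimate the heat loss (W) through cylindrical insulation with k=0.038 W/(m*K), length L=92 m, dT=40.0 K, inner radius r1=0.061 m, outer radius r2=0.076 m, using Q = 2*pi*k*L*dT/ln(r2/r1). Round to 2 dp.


Q = 2*pi*0.038*92*40.0/ln(0.076/0.061) = 3996.37 W

3996.37 W


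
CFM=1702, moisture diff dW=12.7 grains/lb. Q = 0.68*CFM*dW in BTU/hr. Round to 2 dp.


Q = 0.68 * 1702 * 12.7 = 14698.47 BTU/hr

14698.47 BTU/hr


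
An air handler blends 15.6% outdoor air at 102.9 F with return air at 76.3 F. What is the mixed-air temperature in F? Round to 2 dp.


T_mix = 76.3 + (15.6/100)*(102.9-76.3) = 80.45 F

80.45 F


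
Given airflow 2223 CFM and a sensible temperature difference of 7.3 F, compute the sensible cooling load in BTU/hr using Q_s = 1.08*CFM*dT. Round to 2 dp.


Q = 1.08 * 2223 * 7.3 = 17526.13 BTU/hr

17526.13 BTU/hr


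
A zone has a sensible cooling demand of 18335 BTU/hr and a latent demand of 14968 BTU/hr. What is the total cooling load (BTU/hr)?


Qt = 18335 + 14968 = 33303 BTU/hr

33303 BTU/hr


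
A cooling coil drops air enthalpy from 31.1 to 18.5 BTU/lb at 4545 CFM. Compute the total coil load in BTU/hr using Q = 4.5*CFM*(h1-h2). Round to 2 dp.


Q = 4.5 * 4545 * (31.1 - 18.5) = 257701.50 BTU/hr

257701.50 BTU/hr


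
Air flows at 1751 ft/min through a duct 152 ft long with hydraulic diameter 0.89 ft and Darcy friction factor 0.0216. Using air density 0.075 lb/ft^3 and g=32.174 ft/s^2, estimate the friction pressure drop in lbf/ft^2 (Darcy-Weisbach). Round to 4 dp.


v_fps = 1751/60 = 29.1833 ft/s
dp = 0.0216*(152/0.89)*0.075*29.1833^2/(2*32.174) = 3.6619 lbf/ft^2

3.6619 lbf/ft^2


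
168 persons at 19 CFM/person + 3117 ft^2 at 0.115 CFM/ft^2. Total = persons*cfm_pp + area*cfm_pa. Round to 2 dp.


Total = 168*19 + 3117*0.115 = 3550.46 CFM

3550.46 CFM


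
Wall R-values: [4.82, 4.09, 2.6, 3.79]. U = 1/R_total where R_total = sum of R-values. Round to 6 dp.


R_total = 4.82 + 4.09 + 2.6 + 3.79 = 15.30
U = 1/15.30 = 0.065359

0.065359


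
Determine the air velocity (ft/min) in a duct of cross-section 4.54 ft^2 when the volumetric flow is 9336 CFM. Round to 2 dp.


V = 9336 / 4.54 = 2056.39 ft/min

2056.39 ft/min


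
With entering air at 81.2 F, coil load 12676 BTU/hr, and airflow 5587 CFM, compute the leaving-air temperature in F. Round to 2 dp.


dT = 12676/(1.08*5587) = 2.1008
T_leave = 81.2 - 2.1008 = 79.10 F

79.10 F


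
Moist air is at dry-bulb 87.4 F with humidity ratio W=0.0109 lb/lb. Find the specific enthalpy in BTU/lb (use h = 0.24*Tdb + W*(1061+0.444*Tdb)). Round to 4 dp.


h = 0.24*87.4 + 0.0109*(1061+0.444*87.4) = 32.9639 BTU/lb

32.9639 BTU/lb


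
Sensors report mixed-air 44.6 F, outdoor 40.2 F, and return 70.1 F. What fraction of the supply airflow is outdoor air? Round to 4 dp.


frac = (44.6 - 70.1) / (40.2 - 70.1) = 0.8528

0.8528


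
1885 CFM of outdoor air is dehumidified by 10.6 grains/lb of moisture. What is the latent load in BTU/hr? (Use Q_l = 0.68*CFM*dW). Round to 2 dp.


Q = 0.68 * 1885 * 10.6 = 13587.08 BTU/hr

13587.08 BTU/hr


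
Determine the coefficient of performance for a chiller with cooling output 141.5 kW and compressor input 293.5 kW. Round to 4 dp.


COP = 141.5 / 293.5 = 0.4821

0.4821


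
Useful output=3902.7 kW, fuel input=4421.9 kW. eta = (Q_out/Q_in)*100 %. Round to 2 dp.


eta = (3902.7/4421.9)*100 = 88.26 %

88.26 %


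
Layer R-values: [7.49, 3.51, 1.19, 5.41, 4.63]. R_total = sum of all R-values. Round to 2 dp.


R_total = 7.49 + 3.51 + 1.19 + 5.41 + 4.63 = 22.23

22.23


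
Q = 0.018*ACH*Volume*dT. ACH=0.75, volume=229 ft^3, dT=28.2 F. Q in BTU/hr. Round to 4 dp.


Q = 0.018 * 0.75 * 229 * 28.2 = 87.1803 BTU/hr

87.1803 BTU/hr


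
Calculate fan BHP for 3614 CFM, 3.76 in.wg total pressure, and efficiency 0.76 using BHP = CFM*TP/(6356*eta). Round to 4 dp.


BHP = 3614 * 3.76 / (6356 * 0.76) = 2.8131 hp

2.8131 hp


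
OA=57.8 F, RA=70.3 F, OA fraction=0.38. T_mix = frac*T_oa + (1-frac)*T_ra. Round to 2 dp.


T_mix = 0.38*57.8 + 0.62*70.3 = 65.55 F

65.55 F


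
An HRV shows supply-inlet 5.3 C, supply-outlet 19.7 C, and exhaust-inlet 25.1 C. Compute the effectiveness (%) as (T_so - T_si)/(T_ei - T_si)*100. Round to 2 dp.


eff = (19.7-5.3)/(25.1-5.3)*100 = 72.73 %

72.73 %


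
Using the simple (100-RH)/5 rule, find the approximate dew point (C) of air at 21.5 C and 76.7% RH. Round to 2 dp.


Td = 21.5 - (100-76.7)/5 = 16.84 C

16.84 C


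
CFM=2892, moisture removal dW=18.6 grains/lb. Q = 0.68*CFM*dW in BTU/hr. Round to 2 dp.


Q = 0.68 * 2892 * 18.6 = 36578.02 BTU/hr

36578.02 BTU/hr


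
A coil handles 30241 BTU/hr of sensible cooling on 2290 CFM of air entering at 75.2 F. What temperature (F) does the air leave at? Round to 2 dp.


dT = 30241/(1.08*2290) = 12.2275
T_leave = 75.2 - 12.2275 = 62.97 F

62.97 F


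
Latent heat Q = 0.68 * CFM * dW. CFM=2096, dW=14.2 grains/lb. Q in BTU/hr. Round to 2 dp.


Q = 0.68 * 2096 * 14.2 = 20238.98 BTU/hr

20238.98 BTU/hr


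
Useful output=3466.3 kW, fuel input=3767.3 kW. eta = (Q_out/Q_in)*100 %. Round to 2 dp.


eta = (3466.3/3767.3)*100 = 92.01 %

92.01 %


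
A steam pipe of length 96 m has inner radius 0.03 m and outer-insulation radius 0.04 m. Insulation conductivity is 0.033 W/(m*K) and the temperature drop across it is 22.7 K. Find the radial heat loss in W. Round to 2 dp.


Q = 2*pi*0.033*96*22.7/ln(0.04/0.03) = 1570.65 W

1570.65 W


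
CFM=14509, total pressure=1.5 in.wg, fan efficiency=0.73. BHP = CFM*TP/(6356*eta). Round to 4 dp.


BHP = 14509 * 1.5 / (6356 * 0.73) = 4.6905 hp

4.6905 hp


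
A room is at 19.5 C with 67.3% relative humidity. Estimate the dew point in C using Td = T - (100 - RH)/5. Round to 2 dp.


Td = 19.5 - (100-67.3)/5 = 12.96 C

12.96 C


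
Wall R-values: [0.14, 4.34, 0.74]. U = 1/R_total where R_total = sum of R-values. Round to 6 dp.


R_total = 0.14 + 4.34 + 0.74 = 5.22
U = 1/5.22 = 0.191571

0.191571


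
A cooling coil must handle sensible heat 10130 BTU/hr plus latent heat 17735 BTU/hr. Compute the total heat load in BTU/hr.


Qt = 10130 + 17735 = 27865 BTU/hr

27865 BTU/hr


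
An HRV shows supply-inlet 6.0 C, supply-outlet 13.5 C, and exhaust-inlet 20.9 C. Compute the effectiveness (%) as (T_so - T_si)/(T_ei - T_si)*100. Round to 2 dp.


eff = (13.5-6.0)/(20.9-6.0)*100 = 50.34 %

50.34 %


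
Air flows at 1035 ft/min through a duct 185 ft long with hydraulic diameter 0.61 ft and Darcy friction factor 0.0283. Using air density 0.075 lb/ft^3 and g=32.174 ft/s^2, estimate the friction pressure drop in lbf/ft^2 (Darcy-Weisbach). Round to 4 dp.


v_fps = 1035/60 = 17.25 ft/s
dp = 0.0283*(185/0.61)*0.075*17.25^2/(2*32.174) = 2.9767 lbf/ft^2

2.9767 lbf/ft^2


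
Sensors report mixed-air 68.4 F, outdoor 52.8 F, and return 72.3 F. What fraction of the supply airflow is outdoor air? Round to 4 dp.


frac = (68.4 - 72.3) / (52.8 - 72.3) = 0.2000

0.2000


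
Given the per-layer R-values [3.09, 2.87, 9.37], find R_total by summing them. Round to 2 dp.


R_total = 3.09 + 2.87 + 9.37 = 15.33

15.33


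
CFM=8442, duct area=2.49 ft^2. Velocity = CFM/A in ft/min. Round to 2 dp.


V = 8442 / 2.49 = 3390.36 ft/min

3390.36 ft/min


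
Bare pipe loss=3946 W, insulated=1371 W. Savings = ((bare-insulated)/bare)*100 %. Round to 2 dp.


Savings = ((3946-1371)/3946)*100 = 65.26 %

65.26 %


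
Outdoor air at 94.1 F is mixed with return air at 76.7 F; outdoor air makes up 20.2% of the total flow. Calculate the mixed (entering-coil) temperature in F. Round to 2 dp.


T_mix = 76.7 + (20.2/100)*(94.1-76.7) = 80.21 F

80.21 F


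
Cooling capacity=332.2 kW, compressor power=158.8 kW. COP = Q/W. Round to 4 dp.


COP = 332.2 / 158.8 = 2.0919

2.0919


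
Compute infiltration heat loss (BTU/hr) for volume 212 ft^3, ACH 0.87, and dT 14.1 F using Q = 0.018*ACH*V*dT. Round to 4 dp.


Q = 0.018 * 0.87 * 212 * 14.1 = 46.8109 BTU/hr

46.8109 BTU/hr


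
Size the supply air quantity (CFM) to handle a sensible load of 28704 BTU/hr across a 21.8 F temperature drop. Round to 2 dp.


CFM = 28704 / (1.08 * 21.8) = 1219.16

1219.16 CFM


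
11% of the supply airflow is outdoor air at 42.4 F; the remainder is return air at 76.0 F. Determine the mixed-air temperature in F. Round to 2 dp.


T_mix = 0.11*42.4 + 0.89*76.0 = 72.30 F

72.30 F


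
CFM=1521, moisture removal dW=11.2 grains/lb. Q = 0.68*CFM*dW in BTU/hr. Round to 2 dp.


Q = 0.68 * 1521 * 11.2 = 11583.94 BTU/hr

11583.94 BTU/hr


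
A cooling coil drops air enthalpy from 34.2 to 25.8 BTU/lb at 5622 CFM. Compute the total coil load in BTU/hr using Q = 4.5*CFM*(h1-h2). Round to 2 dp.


Q = 4.5 * 5622 * (34.2 - 25.8) = 212511.60 BTU/hr

212511.60 BTU/hr


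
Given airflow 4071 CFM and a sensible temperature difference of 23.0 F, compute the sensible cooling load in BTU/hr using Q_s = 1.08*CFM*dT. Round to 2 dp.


Q = 1.08 * 4071 * 23.0 = 101123.64 BTU/hr

101123.64 BTU/hr


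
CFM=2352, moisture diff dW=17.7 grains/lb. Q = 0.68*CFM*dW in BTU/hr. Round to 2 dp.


Q = 0.68 * 2352 * 17.7 = 28308.67 BTU/hr

28308.67 BTU/hr


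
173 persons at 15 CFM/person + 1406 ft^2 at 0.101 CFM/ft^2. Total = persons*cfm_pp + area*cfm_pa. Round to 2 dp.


Total = 173*15 + 1406*0.101 = 2737.01 CFM

2737.01 CFM


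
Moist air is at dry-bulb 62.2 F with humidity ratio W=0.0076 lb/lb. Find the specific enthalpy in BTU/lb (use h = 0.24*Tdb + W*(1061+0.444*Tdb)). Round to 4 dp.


h = 0.24*62.2 + 0.0076*(1061+0.444*62.2) = 23.2015 BTU/lb

23.2015 BTU/lb


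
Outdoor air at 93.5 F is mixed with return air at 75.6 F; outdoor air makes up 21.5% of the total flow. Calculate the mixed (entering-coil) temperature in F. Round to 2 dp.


T_mix = 75.6 + (21.5/100)*(93.5-75.6) = 79.45 F

79.45 F


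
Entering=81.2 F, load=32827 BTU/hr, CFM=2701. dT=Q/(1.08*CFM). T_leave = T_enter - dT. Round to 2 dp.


dT = 32827/(1.08*2701) = 11.2534
T_leave = 81.2 - 11.2534 = 69.95 F

69.95 F


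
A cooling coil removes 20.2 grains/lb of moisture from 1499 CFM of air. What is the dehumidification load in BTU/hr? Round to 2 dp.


Q = 0.68 * 1499 * 20.2 = 20590.26 BTU/hr

20590.26 BTU/hr


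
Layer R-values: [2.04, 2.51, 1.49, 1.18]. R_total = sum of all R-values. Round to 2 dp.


R_total = 2.04 + 2.51 + 1.49 + 1.18 = 7.22

7.22


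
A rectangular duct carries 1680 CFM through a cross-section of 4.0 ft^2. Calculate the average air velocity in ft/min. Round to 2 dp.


V = 1680 / 4.0 = 420.00 ft/min

420.00 ft/min


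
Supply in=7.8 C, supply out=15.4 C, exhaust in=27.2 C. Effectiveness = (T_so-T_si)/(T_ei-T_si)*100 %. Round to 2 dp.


eff = (15.4-7.8)/(27.2-7.8)*100 = 39.18 %

39.18 %


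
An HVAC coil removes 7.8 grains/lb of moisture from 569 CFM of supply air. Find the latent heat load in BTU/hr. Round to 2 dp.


Q = 0.68 * 569 * 7.8 = 3017.98 BTU/hr

3017.98 BTU/hr


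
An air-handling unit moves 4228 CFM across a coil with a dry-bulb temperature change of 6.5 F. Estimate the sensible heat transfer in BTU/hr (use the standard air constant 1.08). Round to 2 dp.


Q = 1.08 * 4228 * 6.5 = 29680.56 BTU/hr

29680.56 BTU/hr


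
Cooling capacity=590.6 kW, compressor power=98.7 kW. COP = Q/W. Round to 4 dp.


COP = 590.6 / 98.7 = 5.9838

5.9838


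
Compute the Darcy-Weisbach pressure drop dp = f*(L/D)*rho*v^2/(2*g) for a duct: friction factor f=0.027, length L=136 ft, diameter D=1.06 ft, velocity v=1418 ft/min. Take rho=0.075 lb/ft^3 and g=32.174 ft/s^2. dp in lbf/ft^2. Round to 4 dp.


v_fps = 1418/60 = 23.6333 ft/s
dp = 0.027*(136/1.06)*0.075*23.6333^2/(2*32.174) = 2.2551 lbf/ft^2

2.2551 lbf/ft^2


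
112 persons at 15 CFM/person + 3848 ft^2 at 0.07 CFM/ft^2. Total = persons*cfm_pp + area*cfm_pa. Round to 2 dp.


Total = 112*15 + 3848*0.07 = 1949.36 CFM

1949.36 CFM


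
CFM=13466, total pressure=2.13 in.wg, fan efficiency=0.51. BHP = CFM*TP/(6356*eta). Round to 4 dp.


BHP = 13466 * 2.13 / (6356 * 0.51) = 8.8484 hp

8.8484 hp


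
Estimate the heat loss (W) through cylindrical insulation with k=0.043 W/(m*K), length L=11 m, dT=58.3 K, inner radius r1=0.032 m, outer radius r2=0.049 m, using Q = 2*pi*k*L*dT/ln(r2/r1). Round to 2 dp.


Q = 2*pi*0.043*11*58.3/ln(0.049/0.032) = 406.64 W

406.64 W


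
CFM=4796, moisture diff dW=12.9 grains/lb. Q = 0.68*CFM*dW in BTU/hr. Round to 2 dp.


Q = 0.68 * 4796 * 12.9 = 42070.51 BTU/hr

42070.51 BTU/hr


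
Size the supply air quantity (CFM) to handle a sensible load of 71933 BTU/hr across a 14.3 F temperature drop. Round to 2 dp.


CFM = 71933 / (1.08 * 14.3) = 4657.67

4657.67 CFM


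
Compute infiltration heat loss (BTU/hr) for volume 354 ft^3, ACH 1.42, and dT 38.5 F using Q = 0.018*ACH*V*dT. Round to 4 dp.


Q = 0.018 * 1.42 * 354 * 38.5 = 348.3572 BTU/hr

348.3572 BTU/hr


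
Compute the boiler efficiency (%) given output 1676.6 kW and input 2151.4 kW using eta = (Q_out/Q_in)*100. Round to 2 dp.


eta = (1676.6/2151.4)*100 = 77.93 %

77.93 %


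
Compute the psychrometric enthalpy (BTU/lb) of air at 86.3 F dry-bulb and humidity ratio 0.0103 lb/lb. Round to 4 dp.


h = 0.24*86.3 + 0.0103*(1061+0.444*86.3) = 32.0350 BTU/lb

32.0350 BTU/lb


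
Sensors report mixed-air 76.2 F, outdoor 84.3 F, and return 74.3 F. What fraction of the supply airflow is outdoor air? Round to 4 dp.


frac = (76.2 - 74.3) / (84.3 - 74.3) = 0.1900

0.1900


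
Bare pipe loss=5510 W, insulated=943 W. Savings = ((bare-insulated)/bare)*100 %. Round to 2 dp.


Savings = ((5510-943)/5510)*100 = 82.89 %

82.89 %


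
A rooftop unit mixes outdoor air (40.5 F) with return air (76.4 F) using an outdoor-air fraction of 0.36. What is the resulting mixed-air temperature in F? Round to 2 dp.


T_mix = 0.36*40.5 + 0.64*76.4 = 63.48 F

63.48 F


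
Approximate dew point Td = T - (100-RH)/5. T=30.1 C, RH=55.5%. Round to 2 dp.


Td = 30.1 - (100-55.5)/5 = 21.20 C

21.20 C


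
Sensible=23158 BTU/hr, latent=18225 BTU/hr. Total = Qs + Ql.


Qt = 23158 + 18225 = 41383 BTU/hr

41383 BTU/hr


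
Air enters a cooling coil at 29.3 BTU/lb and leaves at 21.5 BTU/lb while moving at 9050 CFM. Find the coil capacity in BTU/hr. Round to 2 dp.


Q = 4.5 * 9050 * (29.3 - 21.5) = 317655.00 BTU/hr

317655.00 BTU/hr


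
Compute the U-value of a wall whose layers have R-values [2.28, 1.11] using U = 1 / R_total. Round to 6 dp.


R_total = 2.28 + 1.11 = 3.39
U = 1/3.39 = 0.294985

0.294985


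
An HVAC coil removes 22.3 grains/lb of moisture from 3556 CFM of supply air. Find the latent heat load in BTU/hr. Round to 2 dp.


Q = 0.68 * 3556 * 22.3 = 53923.18 BTU/hr

53923.18 BTU/hr


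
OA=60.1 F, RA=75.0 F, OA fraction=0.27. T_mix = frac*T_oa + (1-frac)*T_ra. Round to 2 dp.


T_mix = 0.27*60.1 + 0.73*75.0 = 70.98 F

70.98 F


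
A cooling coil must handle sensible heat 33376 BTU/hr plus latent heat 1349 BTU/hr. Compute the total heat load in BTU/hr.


Qt = 33376 + 1349 = 34725 BTU/hr

34725 BTU/hr


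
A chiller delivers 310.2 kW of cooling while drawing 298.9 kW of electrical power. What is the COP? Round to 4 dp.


COP = 310.2 / 298.9 = 1.0378

1.0378


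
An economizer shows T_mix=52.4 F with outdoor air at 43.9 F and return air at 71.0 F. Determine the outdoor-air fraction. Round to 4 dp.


frac = (52.4 - 71.0) / (43.9 - 71.0) = 0.6863

0.6863


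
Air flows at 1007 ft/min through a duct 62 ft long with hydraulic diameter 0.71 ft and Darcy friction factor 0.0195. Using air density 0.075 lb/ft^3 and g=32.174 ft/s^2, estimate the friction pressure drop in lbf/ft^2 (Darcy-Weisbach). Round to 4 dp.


v_fps = 1007/60 = 16.7833 ft/s
dp = 0.0195*(62/0.71)*0.075*16.7833^2/(2*32.174) = 0.5590 lbf/ft^2

0.5590 lbf/ft^2


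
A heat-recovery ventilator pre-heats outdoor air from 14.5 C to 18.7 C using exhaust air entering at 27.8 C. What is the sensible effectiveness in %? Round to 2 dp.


eff = (18.7-14.5)/(27.8-14.5)*100 = 31.58 %

31.58 %


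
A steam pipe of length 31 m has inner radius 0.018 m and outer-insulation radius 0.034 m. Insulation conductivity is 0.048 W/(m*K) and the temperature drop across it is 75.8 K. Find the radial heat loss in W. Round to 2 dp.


Q = 2*pi*0.048*31*75.8/ln(0.034/0.018) = 1114.30 W

1114.30 W


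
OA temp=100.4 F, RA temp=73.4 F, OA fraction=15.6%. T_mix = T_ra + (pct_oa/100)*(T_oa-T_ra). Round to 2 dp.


T_mix = 73.4 + (15.6/100)*(100.4-73.4) = 77.61 F

77.61 F


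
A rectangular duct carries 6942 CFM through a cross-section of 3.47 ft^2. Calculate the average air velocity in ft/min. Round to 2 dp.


V = 6942 / 3.47 = 2000.58 ft/min

2000.58 ft/min


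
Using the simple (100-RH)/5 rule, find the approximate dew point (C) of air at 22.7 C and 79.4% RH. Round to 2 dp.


Td = 22.7 - (100-79.4)/5 = 18.58 C

18.58 C


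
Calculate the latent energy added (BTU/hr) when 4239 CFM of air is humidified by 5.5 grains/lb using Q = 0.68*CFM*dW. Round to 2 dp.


Q = 0.68 * 4239 * 5.5 = 15853.86 BTU/hr

15853.86 BTU/hr


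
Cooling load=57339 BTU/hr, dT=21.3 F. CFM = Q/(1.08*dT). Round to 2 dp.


CFM = 57339 / (1.08 * 21.3) = 2492.57

2492.57 CFM


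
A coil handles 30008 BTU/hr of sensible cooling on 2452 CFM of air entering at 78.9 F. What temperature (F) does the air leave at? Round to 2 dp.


dT = 30008/(1.08*2452) = 11.3316
T_leave = 78.9 - 11.3316 = 67.57 F

67.57 F


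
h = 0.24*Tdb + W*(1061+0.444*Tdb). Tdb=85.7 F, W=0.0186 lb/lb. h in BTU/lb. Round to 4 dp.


h = 0.24*85.7 + 0.0186*(1061+0.444*85.7) = 41.0103 BTU/lb

41.0103 BTU/lb


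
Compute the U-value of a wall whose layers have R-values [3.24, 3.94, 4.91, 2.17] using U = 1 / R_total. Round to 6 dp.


R_total = 3.24 + 3.94 + 4.91 + 2.17 = 14.26
U = 1/14.26 = 0.070126

0.070126


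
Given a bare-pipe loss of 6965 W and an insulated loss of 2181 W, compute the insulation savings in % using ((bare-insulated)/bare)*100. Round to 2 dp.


Savings = ((6965-2181)/6965)*100 = 68.69 %

68.69 %


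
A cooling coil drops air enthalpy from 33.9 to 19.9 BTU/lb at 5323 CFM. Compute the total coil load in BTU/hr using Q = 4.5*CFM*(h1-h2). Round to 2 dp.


Q = 4.5 * 5323 * (33.9 - 19.9) = 335349.00 BTU/hr

335349.00 BTU/hr


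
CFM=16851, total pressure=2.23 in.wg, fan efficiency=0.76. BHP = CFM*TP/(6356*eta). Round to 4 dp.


BHP = 16851 * 2.23 / (6356 * 0.76) = 7.7792 hp

7.7792 hp


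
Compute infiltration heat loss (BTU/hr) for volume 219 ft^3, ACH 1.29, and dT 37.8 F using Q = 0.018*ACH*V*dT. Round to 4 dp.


Q = 0.018 * 1.29 * 219 * 37.8 = 192.2198 BTU/hr

192.2198 BTU/hr
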